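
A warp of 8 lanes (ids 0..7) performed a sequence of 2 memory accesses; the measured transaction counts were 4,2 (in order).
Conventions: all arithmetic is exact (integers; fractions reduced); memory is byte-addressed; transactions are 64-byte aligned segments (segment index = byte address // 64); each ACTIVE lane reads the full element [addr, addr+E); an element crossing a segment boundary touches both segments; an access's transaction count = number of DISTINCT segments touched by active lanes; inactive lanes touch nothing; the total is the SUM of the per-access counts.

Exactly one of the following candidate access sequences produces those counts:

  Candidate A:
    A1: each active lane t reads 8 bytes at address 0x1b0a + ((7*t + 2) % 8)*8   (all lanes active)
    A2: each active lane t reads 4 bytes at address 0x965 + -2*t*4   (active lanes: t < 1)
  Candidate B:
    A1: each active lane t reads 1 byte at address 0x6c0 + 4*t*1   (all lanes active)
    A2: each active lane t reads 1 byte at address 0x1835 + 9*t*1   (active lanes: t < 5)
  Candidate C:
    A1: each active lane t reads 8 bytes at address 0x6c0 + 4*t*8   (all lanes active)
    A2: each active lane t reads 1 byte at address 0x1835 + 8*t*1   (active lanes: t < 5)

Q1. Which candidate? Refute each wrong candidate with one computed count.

A: A1 gives 2 transactions, not 4
B: A1 gives 1 transaction, not 4
C: all counts match (4,2)

Answer: C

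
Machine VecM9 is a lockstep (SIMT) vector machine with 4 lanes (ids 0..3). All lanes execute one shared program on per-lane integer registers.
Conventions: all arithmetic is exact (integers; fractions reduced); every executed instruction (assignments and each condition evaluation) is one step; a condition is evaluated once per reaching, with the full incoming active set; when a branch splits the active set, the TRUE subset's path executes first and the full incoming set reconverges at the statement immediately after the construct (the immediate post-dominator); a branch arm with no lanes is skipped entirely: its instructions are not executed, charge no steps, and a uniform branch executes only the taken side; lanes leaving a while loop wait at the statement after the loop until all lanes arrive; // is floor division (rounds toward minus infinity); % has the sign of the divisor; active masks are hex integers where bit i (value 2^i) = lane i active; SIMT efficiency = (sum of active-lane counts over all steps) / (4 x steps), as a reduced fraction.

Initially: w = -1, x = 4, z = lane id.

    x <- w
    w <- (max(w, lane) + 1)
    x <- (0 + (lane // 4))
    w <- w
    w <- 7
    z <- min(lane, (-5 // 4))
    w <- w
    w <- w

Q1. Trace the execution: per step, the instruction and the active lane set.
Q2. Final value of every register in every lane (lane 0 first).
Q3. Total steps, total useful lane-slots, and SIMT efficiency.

step 0: x <- w                       0xf
step 1: w <- (max(w, lane) + 1)      0xf
step 2: x <- (0 + (lane // 4))       0xf
step 3: w <- w                       0xf
step 4: w <- 7                       0xf
step 5: z <- min(lane, (-5 // 4))    0xf
step 6: w <- w                       0xf
step 7: w <- w                       0xf

Answer: 8 steps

w: 7,7,7,7
x: 0,0,0,0
z: -2,-2,-2,-2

steps = 8; useful = 32; efficiency = 32/32 = 1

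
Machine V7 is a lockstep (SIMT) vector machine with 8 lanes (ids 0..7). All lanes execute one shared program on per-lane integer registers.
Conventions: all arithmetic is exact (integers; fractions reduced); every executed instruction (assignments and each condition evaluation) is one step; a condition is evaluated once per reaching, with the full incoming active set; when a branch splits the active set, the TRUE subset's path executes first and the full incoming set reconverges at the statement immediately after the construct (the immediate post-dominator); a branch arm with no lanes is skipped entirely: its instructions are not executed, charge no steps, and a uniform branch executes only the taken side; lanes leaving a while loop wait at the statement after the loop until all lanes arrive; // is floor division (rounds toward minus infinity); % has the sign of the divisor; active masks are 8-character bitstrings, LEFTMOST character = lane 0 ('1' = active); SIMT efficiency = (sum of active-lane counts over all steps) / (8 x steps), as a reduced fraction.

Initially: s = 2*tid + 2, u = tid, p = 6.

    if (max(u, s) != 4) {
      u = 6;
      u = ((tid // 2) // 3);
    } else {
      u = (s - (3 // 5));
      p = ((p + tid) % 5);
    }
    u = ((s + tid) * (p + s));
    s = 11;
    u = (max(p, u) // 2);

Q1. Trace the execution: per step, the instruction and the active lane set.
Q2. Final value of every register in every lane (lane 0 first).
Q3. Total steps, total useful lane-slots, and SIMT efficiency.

step 0: eval (max(u, s) != 4)        11111111
step 1: u <- 6                       10111111
step 2: u <- ((tid // 2) // 3)       10111111
step 3: u <- (s - (3 // 5))          01000000
step 4: p <- ((p + tid) % 5)         01000000
step 5: u <- ((s + tid) * (p + s))   11111111
step 6: s <- 11                      11111111
step 7: u <- (max(p, u) // 2)        11111111

Answer: 8 steps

s: 11,11,11,11,11,11,11,11
u: 8,15,48,77,112,153,200,253
p: 6,2,6,6,6,6,6,6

steps = 8; useful = 48; efficiency = 48/64 = 3/4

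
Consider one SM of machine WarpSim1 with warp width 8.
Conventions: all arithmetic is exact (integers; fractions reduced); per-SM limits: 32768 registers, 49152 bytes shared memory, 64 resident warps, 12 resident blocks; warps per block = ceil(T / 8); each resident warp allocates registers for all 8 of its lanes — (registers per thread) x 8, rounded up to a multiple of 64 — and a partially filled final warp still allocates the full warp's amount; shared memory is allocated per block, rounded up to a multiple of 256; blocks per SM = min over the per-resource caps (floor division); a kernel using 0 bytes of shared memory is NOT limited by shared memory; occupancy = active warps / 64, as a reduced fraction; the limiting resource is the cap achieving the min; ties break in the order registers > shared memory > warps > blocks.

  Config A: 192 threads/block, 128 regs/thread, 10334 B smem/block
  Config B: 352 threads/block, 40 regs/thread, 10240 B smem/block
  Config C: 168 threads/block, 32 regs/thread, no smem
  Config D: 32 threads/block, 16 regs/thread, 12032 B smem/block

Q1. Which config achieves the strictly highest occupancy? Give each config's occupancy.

occupancies: A 3/8, B 11/16, C 63/64, D 1/4

Answer: C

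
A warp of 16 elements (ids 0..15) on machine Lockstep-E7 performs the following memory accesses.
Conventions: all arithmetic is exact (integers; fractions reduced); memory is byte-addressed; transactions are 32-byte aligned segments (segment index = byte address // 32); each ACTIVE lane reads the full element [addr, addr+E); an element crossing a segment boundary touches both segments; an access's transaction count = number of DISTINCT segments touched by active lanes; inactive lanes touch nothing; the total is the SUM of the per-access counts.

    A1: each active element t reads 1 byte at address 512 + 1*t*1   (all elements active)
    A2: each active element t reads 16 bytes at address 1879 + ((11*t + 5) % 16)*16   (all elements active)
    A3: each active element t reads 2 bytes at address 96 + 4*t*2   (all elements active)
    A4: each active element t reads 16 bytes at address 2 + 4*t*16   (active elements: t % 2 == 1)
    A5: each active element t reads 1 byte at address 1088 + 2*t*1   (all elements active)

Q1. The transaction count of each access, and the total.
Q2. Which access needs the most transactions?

A1: 1 transaction
A2: 9 transactions
A3: 4 transactions
A4: 8 transactions
A5: 1 transaction

Answer: 1,9,4,8,1; total 23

Answer: A2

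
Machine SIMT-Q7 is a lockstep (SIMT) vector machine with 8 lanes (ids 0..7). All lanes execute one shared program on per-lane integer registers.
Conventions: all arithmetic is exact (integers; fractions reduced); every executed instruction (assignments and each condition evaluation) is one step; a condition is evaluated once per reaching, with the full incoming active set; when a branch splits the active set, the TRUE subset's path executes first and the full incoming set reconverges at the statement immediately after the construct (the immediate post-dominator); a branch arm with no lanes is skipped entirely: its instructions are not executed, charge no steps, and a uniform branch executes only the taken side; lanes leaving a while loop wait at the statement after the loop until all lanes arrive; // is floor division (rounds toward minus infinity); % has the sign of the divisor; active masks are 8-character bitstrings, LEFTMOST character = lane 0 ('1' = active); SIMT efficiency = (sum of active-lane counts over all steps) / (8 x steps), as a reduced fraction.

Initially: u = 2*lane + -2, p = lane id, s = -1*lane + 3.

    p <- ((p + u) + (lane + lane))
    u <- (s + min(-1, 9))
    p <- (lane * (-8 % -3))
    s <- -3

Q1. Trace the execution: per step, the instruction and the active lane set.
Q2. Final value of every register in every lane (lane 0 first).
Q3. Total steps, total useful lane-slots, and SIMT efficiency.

step 0: p <- ((p + u) + (lane + lane)) 11111111
step 1: u <- (s + min(-1, 9))        11111111
step 2: p <- (lane * (-8 % -3))      11111111
step 3: s <- -3                      11111111

Answer: 4 steps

u: 2,1,0,-1,-2,-3,-4,-5
p: 0,-2,-4,-6,-8,-10,-12,-14
s: -3,-3,-3,-3,-3,-3,-3,-3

steps = 4; useful = 32; efficiency = 32/32 = 1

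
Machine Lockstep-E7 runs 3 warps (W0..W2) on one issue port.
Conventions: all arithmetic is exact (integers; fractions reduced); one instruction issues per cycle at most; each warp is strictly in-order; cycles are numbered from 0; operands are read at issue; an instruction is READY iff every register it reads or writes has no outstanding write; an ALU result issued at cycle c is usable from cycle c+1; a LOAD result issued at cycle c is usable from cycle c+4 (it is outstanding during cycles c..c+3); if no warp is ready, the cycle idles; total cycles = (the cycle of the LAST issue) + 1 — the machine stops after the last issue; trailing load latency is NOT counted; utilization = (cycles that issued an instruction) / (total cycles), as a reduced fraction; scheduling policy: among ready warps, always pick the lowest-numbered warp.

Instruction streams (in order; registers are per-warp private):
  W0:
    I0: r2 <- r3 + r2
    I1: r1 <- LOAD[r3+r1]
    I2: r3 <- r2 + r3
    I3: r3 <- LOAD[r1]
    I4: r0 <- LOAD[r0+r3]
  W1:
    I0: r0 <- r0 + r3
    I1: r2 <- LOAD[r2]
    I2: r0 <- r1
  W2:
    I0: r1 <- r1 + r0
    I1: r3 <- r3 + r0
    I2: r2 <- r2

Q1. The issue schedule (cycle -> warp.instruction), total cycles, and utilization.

cycle 0: W0.I0
cycle 1: W0.I1
cycle 2: W0.I2
cycle 3: W1.I0
cycle 4: W1.I1
cycle 5: W0.I3
cycle 6: W1.I2
cycle 7: W2.I0
cycle 8: W2.I1
cycle 9: W0.I4
cycle 10: W2.I2

Answer: 11 cycles, utilization 1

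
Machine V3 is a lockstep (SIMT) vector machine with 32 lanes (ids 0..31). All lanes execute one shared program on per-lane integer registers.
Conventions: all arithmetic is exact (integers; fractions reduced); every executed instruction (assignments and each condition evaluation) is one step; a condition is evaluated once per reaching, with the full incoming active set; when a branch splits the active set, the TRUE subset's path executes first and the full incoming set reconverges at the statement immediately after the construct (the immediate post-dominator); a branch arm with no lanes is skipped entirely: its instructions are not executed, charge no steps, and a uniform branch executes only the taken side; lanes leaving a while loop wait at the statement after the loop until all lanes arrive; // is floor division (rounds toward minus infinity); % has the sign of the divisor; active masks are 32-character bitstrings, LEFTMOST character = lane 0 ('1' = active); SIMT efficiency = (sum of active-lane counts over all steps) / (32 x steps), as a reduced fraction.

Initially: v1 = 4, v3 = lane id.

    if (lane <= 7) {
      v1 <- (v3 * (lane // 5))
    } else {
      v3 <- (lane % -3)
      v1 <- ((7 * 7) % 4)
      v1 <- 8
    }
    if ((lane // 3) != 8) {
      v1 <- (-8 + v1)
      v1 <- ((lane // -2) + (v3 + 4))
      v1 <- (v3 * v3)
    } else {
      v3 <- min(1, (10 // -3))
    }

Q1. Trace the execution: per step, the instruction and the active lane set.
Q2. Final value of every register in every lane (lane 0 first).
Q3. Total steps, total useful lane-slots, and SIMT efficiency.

step 0: eval (lane <= 7)             11111111111111111111111111111111
step 1: v1 <- (v3 * (lane // 5))     11111111000000000000000000000000
step 2: v3 <- (lane % -3)            00000000111111111111111111111111
step 3: v1 <- ((7 * 7) % 4)          00000000111111111111111111111111
step 4: v1 <- 8                      00000000111111111111111111111111
step 5: eval ((lane // 3) != 8)      11111111111111111111111111111111
step 6: v1 <- (-8 + v1)              11111111111111111111111100011111
step 7: v1 <- ((lane // -2) + (v3 + 4)) 11111111111111111111111100011111
step 8: v1 <- (v3 * v3)              11111111111111111111111100011111
step 9: v3 <- min(1, (10 // -3))     00000000000000000000000011100000

Answer: 10 steps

v1: 0,1,4,9,16,25,36,49,1,0,4,1,0,4,1,0,4,1,0,4,1,0,4,1,8,8,8,0,4,1,0,4
v3: 0,1,2,3,4,5,6,7,-1,0,-2,-1,0,-2,-1,0,-2,-1,0,-2,-1,0,-2,-1,-4,-4,-4,0,-2,-1,0,-2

steps = 10; useful = 234; efficiency = 234/320 = 117/160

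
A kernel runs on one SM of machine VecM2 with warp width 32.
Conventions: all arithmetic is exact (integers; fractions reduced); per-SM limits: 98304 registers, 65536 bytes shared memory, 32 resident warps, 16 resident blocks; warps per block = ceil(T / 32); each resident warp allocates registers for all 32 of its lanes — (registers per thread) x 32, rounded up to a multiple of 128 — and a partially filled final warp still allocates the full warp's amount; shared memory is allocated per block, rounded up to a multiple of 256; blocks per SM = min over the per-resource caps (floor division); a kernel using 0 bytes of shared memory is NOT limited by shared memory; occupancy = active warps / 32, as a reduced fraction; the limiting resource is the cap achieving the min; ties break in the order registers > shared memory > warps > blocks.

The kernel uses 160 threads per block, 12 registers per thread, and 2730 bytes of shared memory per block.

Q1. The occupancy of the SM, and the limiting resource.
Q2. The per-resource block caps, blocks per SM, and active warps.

Answer: occupancy 15/16, limited by warps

registers: 51 blocks
shared memory: 23 blocks
warps: 6 blocks
blocks: 16 blocks

Answer: 6 blocks, 30 active warps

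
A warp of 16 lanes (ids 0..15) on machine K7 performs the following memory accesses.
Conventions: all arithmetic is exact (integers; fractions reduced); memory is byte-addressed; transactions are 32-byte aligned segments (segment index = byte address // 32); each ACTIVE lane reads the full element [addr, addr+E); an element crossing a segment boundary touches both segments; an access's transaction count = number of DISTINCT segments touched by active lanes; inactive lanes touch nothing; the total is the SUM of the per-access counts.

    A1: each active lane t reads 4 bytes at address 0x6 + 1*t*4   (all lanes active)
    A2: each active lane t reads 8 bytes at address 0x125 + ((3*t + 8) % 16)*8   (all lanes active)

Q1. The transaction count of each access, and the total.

A1: 3 transactions
A2: 5 transactions

Answer: 3,5; total 8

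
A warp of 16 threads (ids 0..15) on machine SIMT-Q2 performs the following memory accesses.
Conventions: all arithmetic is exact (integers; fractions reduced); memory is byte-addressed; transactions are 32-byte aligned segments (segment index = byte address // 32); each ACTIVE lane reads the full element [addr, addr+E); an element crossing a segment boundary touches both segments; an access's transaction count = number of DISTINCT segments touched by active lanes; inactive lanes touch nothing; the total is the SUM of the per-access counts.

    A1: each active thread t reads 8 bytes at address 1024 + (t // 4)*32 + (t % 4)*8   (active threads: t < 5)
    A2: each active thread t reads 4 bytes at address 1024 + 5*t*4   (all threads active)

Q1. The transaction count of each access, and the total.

A1: 2 transactions
A2: 10 transactions

Answer: 2,10; total 12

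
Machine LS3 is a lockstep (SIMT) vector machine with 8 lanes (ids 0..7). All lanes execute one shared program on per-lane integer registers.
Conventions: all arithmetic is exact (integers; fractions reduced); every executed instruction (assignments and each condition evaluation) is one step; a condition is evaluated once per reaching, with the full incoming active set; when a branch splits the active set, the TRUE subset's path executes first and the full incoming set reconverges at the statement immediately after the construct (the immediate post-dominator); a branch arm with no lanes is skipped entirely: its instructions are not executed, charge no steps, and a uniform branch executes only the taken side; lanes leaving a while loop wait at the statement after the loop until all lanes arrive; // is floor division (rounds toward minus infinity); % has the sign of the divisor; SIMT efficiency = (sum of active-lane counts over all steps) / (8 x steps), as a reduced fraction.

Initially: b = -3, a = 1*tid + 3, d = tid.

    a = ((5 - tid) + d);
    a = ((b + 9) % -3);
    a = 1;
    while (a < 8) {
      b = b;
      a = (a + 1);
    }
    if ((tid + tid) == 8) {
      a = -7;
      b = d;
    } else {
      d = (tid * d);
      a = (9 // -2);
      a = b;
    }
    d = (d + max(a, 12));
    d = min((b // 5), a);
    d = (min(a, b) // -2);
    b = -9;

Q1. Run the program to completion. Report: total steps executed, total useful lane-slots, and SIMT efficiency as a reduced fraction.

Answer: 35 steps, 263 useful, 263/280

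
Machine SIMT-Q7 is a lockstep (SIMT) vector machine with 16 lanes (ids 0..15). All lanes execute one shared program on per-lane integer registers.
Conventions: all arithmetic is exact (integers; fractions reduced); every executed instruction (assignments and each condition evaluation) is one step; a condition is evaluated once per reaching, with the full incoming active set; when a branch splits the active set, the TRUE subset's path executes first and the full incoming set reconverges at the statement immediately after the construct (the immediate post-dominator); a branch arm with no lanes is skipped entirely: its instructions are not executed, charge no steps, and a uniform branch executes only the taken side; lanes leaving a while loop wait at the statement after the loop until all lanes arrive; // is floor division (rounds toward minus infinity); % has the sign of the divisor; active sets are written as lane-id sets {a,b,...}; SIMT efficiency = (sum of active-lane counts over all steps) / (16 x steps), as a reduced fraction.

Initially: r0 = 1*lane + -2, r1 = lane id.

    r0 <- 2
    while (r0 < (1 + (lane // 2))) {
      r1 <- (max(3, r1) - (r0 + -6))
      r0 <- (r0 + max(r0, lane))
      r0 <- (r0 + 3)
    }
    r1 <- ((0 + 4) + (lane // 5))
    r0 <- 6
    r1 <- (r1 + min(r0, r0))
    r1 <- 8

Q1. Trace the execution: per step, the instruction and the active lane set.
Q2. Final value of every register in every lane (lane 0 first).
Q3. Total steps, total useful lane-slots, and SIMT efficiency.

step 0: r0 <- 2                      {0,1,2,3,4,5,6,7,8,9,10,11,12,13,14,15}
step 1: eval (r0 < (1 + (lane // 2))) {0,1,2,3,4,5,6,7,8,9,10,11,12,13,14,15}
step 2: r1 <- (max(3, r1) - (r0 + -6)) {4,5,6,7,8,9,10,11,12,13,14,15}
step 3: r0 <- (r0 + max(r0, lane))   {4,5,6,7,8,9,10,11,12,13,14,15}
step 4: r0 <- (r0 + 3)               {4,5,6,7,8,9,10,11,12,13,14,15}
step 5: eval (r0 < (1 + (lane // 2))) {4,5,6,7,8,9,10,11,12,13,14,15}
step 6: r1 <- ((0 + 4) + (lane // 5)) {0,1,2,3,4,5,6,7,8,9,10,11,12,13,14,15}
step 7: r0 <- 6                      {0,1,2,3,4,5,6,7,8,9,10,11,12,13,14,15}
step 8: r1 <- (r1 + min(r0, r0))     {0,1,2,3,4,5,6,7,8,9,10,11,12,13,14,15}
step 9: r1 <- 8                      {0,1,2,3,4,5,6,7,8,9,10,11,12,13,14,15}

Answer: 10 steps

r0: 6,6,6,6,6,6,6,6,6,6,6,6,6,6,6,6
r1: 8,8,8,8,8,8,8,8,8,8,8,8,8,8,8,8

steps = 10; useful = 144; efficiency = 144/160 = 9/10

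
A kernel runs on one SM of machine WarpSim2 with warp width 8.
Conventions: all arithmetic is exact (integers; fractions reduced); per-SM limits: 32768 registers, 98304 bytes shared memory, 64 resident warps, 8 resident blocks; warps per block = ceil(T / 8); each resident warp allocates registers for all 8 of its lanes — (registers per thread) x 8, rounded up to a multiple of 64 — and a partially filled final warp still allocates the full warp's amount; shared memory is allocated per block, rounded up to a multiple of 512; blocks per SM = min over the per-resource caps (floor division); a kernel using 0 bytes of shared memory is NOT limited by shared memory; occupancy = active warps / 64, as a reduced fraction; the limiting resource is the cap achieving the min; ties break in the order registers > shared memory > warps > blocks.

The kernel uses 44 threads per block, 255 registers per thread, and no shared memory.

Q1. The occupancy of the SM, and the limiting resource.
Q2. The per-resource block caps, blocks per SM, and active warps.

Answer: occupancy 3/16, limited by registers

registers: 2 blocks
shared memory: no limit (kernel uses none)
warps: 10 blocks
blocks: 8 blocks

Answer: 2 blocks, 12 active warps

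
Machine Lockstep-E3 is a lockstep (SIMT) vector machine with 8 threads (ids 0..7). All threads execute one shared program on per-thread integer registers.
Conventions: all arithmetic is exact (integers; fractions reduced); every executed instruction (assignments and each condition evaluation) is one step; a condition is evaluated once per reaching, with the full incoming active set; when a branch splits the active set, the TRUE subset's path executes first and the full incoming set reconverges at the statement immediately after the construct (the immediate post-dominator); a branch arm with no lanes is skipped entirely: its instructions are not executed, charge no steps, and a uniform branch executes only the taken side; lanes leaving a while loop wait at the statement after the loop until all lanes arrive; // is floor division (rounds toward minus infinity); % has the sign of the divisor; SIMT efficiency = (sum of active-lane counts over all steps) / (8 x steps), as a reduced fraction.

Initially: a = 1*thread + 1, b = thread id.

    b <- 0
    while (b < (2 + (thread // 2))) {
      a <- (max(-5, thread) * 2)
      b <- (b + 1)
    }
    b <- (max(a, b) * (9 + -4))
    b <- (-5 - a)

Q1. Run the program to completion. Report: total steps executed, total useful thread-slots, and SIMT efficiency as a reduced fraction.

Answer: 19 steps, 116 useful, 29/38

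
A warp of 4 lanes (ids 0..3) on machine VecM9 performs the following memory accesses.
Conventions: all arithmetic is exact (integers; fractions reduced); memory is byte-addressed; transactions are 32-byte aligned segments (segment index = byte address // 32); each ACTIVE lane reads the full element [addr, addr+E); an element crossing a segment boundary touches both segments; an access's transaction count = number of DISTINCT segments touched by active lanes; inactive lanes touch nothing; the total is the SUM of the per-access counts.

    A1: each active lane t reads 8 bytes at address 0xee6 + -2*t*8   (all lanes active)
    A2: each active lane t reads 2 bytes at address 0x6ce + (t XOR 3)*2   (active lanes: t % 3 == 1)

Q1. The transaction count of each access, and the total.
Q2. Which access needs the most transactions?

A1: 3 transactions
A2: 1 transaction

Answer: 3,1; total 4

Answer: A1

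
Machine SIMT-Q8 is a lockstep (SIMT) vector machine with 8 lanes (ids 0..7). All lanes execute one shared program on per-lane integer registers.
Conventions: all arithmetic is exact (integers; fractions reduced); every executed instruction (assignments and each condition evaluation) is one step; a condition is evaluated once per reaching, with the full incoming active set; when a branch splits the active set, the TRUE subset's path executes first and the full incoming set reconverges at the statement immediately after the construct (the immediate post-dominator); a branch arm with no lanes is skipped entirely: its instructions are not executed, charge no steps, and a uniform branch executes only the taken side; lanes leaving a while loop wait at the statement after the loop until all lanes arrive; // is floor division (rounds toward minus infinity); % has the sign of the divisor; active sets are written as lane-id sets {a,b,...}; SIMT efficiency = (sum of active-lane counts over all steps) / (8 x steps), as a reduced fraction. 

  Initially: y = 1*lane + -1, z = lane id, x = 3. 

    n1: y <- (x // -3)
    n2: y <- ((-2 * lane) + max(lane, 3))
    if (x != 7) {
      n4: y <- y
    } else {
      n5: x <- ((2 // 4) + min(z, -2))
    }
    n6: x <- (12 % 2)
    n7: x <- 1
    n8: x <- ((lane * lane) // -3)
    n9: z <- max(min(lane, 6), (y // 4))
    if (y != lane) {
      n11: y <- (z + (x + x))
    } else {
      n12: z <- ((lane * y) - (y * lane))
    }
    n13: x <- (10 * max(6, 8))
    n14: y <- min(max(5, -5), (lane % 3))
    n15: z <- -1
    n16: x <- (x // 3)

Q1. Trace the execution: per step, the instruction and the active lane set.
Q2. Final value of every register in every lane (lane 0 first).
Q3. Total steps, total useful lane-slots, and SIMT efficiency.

step 0: y <- (x // -3)               {0,1,2,3,4,5,6,7}
step 1: y <- ((-2 * lane) + max(lane, 3)) {0,1,2,3,4,5,6,7}
step 2: eval (x != 7)                {0,1,2,3,4,5,6,7}
step 3: y <- y                       {0,1,2,3,4,5,6,7}
step 4: x <- (12 % 2)                {0,1,2,3,4,5,6,7}
step 5: x <- 1                       {0,1,2,3,4,5,6,7}
step 6: x <- ((lane * lane) // -3)   {0,1,2,3,4,5,6,7}
step 7: z <- max(min(lane, 6), (y // 4)) {0,1,2,3,4,5,6,7}
step 8: eval (y != lane)             {0,1,2,3,4,5,6,7}
step 9: y <- (z + (x + x))           {0,2,3,4,5,6,7}
step 10: z <- ((lane * y) - (y * lane)) {1}
step 11: x <- (10 * max(6, 8))        {0,1,2,3,4,5,6,7}
step 12: y <- min(max(5, -5), (lane % 3)) {0,1,2,3,4,5,6,7}
step 13: z <- -1                      {0,1,2,3,4,5,6,7}
step 14: x <- (x // 3)                {0,1,2,3,4,5,6,7}

Answer: 15 steps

y: 0,1,2,0,1,2,0,1
z: -1,-1,-1,-1,-1,-1,-1,-1
x: 26,26,26,26,26,26,26,26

steps = 15; useful = 112; efficiency = 112/120 = 14/15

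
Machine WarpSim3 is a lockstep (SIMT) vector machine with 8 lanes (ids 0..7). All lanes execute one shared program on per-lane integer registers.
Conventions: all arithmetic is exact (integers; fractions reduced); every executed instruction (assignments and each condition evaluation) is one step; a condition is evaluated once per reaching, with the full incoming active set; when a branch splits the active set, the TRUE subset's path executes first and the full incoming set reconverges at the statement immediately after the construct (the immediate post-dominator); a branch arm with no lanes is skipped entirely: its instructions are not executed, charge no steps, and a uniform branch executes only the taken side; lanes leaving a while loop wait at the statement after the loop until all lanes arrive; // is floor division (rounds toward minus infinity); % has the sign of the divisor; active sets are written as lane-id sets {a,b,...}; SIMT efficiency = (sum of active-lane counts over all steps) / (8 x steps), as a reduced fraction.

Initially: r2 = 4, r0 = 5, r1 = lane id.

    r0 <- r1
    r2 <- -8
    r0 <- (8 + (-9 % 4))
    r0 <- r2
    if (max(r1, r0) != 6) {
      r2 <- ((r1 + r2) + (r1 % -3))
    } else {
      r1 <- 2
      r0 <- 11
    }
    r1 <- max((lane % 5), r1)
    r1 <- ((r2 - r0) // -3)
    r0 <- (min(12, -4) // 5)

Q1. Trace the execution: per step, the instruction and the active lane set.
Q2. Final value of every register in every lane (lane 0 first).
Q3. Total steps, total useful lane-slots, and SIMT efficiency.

step 0: r0 <- r1                     {0,1,2,3,4,5,6,7}
step 1: r2 <- -8                     {0,1,2,3,4,5,6,7}
step 2: r0 <- (8 + (-9 % 4))         {0,1,2,3,4,5,6,7}
step 3: r0 <- r2                     {0,1,2,3,4,5,6,7}
step 4: eval (max(r1, r0) != 6)      {0,1,2,3,4,5,6,7}
step 5: r2 <- ((r1 + r2) + (r1 % -3)) {0,1,2,3,4,5,7}
step 6: r1 <- 2                      {6}
step 7: r0 <- 11                     {6}
step 8: r1 <- max((lane % 5), r1)    {0,1,2,3,4,5,6,7}
step 9: r1 <- ((r2 - r0) // -3)      {0,1,2,3,4,5,6,7}
step 10: r0 <- (min(12, -4) // 5)     {0,1,2,3,4,5,6,7}

Answer: 11 steps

r2: -8,-9,-7,-5,-6,-4,-8,-3
r0: -1,-1,-1,-1,-1,-1,-1,-1
r1: 0,0,-1,-1,-1,-2,6,-2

steps = 11; useful = 73; efficiency = 73/88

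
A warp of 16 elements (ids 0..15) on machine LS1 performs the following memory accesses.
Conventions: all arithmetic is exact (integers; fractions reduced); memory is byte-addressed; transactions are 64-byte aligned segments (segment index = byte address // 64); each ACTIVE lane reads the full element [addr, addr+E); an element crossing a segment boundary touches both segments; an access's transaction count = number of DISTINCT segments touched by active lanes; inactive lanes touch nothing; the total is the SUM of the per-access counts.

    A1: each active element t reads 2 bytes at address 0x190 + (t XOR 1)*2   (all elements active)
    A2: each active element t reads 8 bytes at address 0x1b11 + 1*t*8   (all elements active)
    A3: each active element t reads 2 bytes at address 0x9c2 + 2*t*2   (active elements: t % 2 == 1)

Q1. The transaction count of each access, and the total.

A1: 1 transaction
A2: 3 transactions
A3: 1 transaction

Answer: 1,3,1; total 5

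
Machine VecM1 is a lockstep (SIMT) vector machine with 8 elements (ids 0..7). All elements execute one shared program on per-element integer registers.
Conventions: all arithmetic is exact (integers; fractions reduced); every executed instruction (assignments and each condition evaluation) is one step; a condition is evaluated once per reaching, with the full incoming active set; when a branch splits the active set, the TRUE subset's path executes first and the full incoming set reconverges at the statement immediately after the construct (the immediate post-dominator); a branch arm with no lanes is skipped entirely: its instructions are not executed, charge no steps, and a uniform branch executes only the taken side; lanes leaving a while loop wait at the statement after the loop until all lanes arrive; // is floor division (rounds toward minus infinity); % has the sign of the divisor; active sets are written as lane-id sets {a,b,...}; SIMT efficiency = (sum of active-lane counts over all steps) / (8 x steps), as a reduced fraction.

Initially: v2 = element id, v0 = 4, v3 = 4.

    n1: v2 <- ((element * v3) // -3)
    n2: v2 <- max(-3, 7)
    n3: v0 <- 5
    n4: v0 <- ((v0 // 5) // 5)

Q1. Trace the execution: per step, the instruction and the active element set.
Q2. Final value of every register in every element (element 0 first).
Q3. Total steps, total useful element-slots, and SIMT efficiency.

step 0: v2 <- ((element * v3) // -3) {0,1,2,3,4,5,6,7}
step 1: v2 <- max(-3, 7)             {0,1,2,3,4,5,6,7}
step 2: v0 <- 5                      {0,1,2,3,4,5,6,7}
step 3: v0 <- ((v0 // 5) // 5)       {0,1,2,3,4,5,6,7}

Answer: 4 steps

v2: 7,7,7,7,7,7,7,7
v0: 0,0,0,0,0,0,0,0
v3: 4,4,4,4,4,4,4,4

steps = 4; useful = 32; efficiency = 32/32 = 1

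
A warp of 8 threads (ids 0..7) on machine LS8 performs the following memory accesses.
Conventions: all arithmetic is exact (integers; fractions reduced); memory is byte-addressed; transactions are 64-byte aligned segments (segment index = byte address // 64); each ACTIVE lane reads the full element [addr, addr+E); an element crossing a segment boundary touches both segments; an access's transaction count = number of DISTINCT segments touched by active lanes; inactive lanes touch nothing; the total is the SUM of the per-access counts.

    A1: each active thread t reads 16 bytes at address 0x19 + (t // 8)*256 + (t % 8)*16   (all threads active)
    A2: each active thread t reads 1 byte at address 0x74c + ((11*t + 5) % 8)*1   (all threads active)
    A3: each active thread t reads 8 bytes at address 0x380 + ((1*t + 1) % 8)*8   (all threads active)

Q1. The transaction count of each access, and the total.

A1: 3 transactions
A2: 1 transaction
A3: 1 transaction

Answer: 3,1,1; total 5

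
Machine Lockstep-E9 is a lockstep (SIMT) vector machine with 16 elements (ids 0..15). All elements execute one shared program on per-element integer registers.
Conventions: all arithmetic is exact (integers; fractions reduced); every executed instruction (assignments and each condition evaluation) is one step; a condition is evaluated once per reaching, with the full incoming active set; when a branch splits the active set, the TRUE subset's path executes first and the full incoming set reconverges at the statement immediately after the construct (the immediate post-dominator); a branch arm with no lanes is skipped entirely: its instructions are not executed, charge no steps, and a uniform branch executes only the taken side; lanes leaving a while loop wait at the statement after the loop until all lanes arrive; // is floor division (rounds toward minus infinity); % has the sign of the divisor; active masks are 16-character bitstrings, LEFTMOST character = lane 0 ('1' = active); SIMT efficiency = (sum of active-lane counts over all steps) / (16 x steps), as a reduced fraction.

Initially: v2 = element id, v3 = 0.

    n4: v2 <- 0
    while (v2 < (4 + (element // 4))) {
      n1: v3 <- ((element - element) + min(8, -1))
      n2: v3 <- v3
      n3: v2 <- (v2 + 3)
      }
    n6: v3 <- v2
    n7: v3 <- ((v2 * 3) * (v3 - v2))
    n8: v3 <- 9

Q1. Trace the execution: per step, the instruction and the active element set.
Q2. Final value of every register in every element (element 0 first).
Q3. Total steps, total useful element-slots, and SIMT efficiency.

step 0: v2 <- 0                      1111111111111111
step 1: eval (v2 < (4 + (element // 4))) 1111111111111111
step 2: v3 <- ((element - element) + min(8, -1)) 1111111111111111
step 3: v3 <- v3                     1111111111111111
step 4: v2 <- (v2 + 3)               1111111111111111
step 5: eval (v2 < (4 + (element // 4))) 1111111111111111
step 6: v3 <- ((element - element) + min(8, -1)) 1111111111111111
step 7: v3 <- v3                     1111111111111111
step 8: v2 <- (v2 + 3)               1111111111111111
step 9: eval (v2 < (4 + (element // 4))) 1111111111111111
step 10: v3 <- ((element - element) + min(8, -1)) 0000000000001111
step 11: v3 <- v3                     0000000000001111
step 12: v2 <- (v2 + 3)               0000000000001111
step 13: eval (v2 < (4 + (element // 4))) 0000000000001111
step 14: v3 <- v2                     1111111111111111
step 15: v3 <- ((v2 * 3) * (v3 - v2)) 1111111111111111
step 16: v3 <- 9                      1111111111111111

Answer: 17 steps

v2: 6,6,6,6,6,6,6,6,6,6,6,6,9,9,9,9
v3: 9,9,9,9,9,9,9,9,9,9,9,9,9,9,9,9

steps = 17; useful = 224; efficiency = 224/272 = 14/17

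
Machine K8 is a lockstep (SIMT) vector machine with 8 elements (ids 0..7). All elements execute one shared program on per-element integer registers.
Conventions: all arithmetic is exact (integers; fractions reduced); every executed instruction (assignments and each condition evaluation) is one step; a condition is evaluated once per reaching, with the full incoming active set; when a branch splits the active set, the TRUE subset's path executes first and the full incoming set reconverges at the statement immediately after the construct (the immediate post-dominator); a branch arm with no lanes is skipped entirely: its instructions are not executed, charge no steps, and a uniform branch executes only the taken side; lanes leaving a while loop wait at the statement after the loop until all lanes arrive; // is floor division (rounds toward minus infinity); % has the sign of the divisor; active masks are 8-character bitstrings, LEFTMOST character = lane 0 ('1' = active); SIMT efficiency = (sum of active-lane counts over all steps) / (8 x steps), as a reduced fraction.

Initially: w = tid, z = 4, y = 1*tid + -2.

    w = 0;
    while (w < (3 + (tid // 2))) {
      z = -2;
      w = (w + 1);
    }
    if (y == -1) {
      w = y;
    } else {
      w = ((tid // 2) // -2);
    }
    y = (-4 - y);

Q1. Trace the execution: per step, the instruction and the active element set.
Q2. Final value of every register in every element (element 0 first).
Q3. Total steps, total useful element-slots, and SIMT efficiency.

step 0: w <- 0                       11111111
step 1: eval (w < (3 + (tid // 2)))  11111111
step 2: z <- -2                      11111111
step 3: w <- (w + 1)                 11111111
step 4: eval (w < (3 + (tid // 2)))  11111111
step 5: z <- -2                      11111111
step 6: w <- (w + 1)                 11111111
step 7: eval (w < (3 + (tid // 2)))  11111111
step 8: z <- -2                      11111111
step 9: w <- (w + 1)                 11111111
step 10: eval (w < (3 + (tid // 2)))  11111111
step 11: z <- -2                      00111111
step 12: w <- (w + 1)                 00111111
step 13: eval (w < (3 + (tid // 2)))  00111111
step 14: z <- -2                      00001111
step 15: w <- (w + 1)                 00001111
step 16: eval (w < (3 + (tid // 2)))  00001111
step 17: z <- -2                      00000011
step 18: w <- (w + 1)                 00000011
step 19: eval (w < (3 + (tid // 2)))  00000011
step 20: eval (y == -1)               11111111
step 21: w <- y                       01000000
step 22: w <- ((tid // 2) // -2)      10111111
step 23: y <- (-4 - y)                11111111

Answer: 24 steps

w: 0,-1,-1,-1,-1,-1,-2,-2
z: -2,-2,-2,-2,-2,-2,-2,-2
y: -2,-3,-4,-5,-6,-7,-8,-9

steps = 24; useful = 148; efficiency = 148/192 = 37/48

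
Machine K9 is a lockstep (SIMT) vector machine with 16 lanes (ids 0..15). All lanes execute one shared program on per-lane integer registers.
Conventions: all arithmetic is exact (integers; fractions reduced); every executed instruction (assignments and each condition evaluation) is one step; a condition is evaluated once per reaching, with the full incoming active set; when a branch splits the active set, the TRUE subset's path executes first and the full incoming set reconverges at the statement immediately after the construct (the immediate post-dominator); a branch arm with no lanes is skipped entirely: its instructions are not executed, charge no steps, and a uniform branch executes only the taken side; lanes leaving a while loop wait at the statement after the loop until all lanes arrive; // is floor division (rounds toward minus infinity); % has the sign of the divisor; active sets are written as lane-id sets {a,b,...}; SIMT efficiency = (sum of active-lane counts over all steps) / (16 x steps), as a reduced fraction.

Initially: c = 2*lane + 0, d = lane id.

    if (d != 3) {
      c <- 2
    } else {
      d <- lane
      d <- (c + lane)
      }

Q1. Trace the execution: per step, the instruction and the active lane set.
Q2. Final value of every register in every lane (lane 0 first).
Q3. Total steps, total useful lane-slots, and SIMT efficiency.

step 0: eval (d != 3)                {0,1,2,3,4,5,6,7,8,9,10,11,12,13,14,15}
step 1: c <- 2                       {0,1,2,4,5,6,7,8,9,10,11,12,13,14,15}
step 2: d <- lane                    {3}
step 3: d <- (c + lane)              {3}

Answer: 4 steps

c: 2,2,2,6,2,2,2,2,2,2,2,2,2,2,2,2
d: 0,1,2,9,4,5,6,7,8,9,10,11,12,13,14,15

steps = 4; useful = 33; efficiency = 33/64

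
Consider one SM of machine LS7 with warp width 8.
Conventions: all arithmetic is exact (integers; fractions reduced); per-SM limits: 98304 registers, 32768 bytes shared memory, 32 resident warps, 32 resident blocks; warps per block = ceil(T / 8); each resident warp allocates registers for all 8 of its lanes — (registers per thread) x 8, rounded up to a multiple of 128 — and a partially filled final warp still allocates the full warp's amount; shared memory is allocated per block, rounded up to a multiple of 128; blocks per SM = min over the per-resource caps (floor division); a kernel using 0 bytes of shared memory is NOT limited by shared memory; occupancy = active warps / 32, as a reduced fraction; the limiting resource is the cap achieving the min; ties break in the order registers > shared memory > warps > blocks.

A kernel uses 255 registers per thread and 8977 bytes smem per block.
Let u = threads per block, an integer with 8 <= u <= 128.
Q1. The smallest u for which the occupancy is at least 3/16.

Answer: u = 9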